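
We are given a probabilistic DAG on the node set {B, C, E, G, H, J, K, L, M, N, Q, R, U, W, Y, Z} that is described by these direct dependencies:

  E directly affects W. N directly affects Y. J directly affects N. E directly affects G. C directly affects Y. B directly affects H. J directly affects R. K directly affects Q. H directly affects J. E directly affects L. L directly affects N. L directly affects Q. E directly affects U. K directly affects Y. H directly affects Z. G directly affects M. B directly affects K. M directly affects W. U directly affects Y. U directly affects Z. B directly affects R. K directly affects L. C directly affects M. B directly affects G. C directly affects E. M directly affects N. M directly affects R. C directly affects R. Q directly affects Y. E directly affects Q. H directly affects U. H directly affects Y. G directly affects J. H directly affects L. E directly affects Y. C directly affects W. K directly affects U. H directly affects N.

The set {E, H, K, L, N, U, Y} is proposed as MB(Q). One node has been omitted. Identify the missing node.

C

Q's parents: E, K, L.
Children of Q: Y.
Other parents of Q's children:
  Y also has parents C, E, H, K, N, U.
MB(Q) = {C, E, H, K, L, N, U, Y}.
Comparing with the claimed set, C is missing.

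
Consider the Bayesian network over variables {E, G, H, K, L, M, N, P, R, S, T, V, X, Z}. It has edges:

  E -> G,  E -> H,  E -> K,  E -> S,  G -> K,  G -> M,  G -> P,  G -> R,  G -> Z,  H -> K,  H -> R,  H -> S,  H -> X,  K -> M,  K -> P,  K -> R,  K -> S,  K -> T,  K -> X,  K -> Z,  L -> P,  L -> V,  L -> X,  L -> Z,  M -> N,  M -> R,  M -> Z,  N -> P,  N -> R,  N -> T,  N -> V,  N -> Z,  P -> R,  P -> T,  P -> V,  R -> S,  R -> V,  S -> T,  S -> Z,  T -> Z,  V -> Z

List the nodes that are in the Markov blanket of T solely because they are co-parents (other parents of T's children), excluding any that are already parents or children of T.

{G, L, M, V}

Children of T: Z.
  parents(Z) \ {T} = {G, K, L, M, N, S, V}.
Excluding nodes already adjacent to T (K, N, P, S, Z), the co-parent-only contribution is {G, L, M, V}.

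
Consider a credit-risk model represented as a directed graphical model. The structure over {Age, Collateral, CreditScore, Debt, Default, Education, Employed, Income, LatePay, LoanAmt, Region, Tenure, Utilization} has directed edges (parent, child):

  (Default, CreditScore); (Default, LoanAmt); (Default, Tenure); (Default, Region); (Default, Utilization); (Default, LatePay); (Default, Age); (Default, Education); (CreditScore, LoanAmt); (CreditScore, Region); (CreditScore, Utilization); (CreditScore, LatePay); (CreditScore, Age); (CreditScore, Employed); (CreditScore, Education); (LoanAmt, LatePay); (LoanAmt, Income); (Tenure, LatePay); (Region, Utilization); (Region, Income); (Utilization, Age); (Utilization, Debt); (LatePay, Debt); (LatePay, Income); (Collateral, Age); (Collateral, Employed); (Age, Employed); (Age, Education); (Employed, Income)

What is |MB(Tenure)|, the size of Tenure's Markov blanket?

Recall MB(v) = parents ∪ children ∪ spouses, where spouses are the other parents of v's children.
Tenure has parent Default.
Ch(Tenure) = {LatePay}.
For each child, the remaining parents (spouses of Tenure):
  parents(LatePay) \ {Tenure} = {CreditScore, Default, LoanAmt}.
MB(Tenure) = {CreditScore, Default, LatePay, LoanAmt}, which has 4 nodes.

4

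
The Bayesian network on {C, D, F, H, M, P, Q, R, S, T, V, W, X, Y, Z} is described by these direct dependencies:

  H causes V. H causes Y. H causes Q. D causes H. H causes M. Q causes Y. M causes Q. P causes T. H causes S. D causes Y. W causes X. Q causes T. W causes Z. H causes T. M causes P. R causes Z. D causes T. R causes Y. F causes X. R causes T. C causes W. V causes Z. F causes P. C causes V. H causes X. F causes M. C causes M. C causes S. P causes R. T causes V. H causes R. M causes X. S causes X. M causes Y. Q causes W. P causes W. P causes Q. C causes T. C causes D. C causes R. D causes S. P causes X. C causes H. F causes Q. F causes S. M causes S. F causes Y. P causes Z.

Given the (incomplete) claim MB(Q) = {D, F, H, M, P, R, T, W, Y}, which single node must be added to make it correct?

C

Parents of Q: F, H, M, P.
Q's children: T, W, Y.
Co-parents of Q (other parents of its children):
  T: C, D, H, P, R
  W: C, P
  Y: D, F, H, M, R
MB(Q) = {C, D, F, H, M, P, R, T, W, Y}.
Comparing with the claimed set, C is missing.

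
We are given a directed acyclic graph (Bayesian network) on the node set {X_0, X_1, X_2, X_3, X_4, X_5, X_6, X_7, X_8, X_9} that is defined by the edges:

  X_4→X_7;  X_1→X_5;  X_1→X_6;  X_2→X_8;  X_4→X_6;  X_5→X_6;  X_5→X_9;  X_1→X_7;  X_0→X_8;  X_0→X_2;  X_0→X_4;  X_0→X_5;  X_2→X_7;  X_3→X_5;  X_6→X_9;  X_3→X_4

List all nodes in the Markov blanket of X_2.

{X_0, X_1, X_4, X_7, X_8}

The Markov blanket of a node is its parents, its children, and the other parents of its children.
X_2 has parent X_0.
X_2's children: X_7, X_8.
Parents of each child, excluding X_2:
  X_7 also has parents X_1, X_4.
  X_8 also has parent X_0.
So the Markov blanket of X_2 is {X_0, X_1, X_4, X_7, X_8}.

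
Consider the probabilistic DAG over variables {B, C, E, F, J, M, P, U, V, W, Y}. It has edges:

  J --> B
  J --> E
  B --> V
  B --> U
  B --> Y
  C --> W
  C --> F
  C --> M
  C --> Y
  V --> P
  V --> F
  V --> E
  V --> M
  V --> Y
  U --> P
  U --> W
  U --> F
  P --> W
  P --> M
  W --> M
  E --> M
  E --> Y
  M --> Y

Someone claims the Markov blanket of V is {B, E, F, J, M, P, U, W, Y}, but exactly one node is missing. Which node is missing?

The Markov blanket of a node is its parents, its children, and the other parents of its children.
V's parents: B.
Ch(V) = {E, F, M, P, Y}.
Co-parents of V (other parents of its children):
  parents(P) \ {V} = {U}.
  parents(F) \ {V} = {C, U}.
  E also has parent J.
  parents(M) \ {V} = {C, E, P, W}.
  Y also has parents B, C, E, M.
MB(V) = {B, C, E, F, J, M, P, U, W, Y}.
Comparing with the claimed set, C is missing.

C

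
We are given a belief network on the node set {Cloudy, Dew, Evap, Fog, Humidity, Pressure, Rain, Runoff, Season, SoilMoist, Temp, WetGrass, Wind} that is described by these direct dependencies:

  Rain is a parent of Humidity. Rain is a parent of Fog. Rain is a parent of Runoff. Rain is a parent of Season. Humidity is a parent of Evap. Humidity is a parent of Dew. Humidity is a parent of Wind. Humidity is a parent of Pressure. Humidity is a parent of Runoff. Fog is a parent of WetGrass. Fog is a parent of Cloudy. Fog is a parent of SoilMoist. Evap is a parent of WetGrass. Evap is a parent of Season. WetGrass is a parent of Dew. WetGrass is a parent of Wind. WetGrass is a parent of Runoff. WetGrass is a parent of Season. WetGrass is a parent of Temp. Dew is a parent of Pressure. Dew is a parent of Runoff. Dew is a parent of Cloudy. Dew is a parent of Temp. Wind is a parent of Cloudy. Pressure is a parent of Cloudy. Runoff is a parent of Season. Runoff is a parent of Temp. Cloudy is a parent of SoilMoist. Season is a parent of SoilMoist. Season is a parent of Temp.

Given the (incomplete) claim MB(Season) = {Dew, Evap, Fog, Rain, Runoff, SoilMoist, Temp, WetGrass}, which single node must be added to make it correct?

Cloudy

Recall MB(v) = parents ∪ children ∪ spouses, where spouses are the other parents of v's children.
Ch(Season) = {SoilMoist, Temp}.
Pa(Season) = {Evap, Rain, Runoff, WetGrass}.
Other parents of Season's children:
  SoilMoist: Cloudy, Fog
  Temp: Dew, Runoff, WetGrass
MB(Season) = {Cloudy, Dew, Evap, Fog, Rain, Runoff, SoilMoist, Temp, WetGrass}.
Comparing with the claimed set, Cloudy is missing.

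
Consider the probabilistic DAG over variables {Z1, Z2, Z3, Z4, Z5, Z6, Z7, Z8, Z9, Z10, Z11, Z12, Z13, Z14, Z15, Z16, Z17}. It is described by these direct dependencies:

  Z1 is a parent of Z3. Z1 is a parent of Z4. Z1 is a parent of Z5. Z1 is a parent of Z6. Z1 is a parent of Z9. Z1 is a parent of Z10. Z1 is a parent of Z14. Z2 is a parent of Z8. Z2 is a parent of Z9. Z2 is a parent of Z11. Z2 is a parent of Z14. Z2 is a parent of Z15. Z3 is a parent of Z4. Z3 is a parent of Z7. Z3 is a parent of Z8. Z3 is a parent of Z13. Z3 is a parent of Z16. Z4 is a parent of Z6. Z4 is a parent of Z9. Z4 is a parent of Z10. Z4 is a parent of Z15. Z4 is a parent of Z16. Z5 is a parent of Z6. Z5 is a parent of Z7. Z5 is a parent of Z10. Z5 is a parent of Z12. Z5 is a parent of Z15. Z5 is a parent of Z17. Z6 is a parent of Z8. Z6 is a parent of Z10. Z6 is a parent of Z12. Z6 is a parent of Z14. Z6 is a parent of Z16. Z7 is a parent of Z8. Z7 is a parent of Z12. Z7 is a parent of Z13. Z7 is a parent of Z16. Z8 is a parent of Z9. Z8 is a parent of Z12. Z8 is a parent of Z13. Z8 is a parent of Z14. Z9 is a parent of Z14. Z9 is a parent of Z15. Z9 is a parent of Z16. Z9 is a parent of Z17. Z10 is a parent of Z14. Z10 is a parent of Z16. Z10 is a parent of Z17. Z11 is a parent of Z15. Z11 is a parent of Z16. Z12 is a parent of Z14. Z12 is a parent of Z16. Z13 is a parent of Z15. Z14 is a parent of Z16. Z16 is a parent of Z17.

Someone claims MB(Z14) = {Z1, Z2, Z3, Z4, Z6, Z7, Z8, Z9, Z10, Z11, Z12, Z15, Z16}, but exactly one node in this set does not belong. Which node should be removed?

The Markov blanket of a node is its parents, its children, and the other parents of its children.
Z14's parents: Z1, Z2, Z6, Z8, Z9, Z10, Z12.
Z14's children: Z16.
Parents of each child, excluding Z14:
  parents(Z16) \ {Z14} = {Z3, Z4, Z6, Z7, Z9, Z10, Z11, Z12}.
MB(Z14) = {Z1, Z2, Z3, Z4, Z6, Z7, Z8, Z9, Z10, Z11, Z12, Z16}.
Z15 is neither a parent, child, nor co-parent of Z14, so it does not belong.

Z15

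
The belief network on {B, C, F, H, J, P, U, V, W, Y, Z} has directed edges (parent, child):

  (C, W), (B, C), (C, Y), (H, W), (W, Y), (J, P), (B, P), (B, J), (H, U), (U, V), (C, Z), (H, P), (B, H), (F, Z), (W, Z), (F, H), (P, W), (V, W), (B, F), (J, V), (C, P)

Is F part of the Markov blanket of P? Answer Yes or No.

P's parents: B, C, H, J.
Children of P: W.
Co-parents of P (other parents of its children):
  W also has parents C, H, V.
MB(P) = {B, C, H, J, V, W}; F is not in this set.

No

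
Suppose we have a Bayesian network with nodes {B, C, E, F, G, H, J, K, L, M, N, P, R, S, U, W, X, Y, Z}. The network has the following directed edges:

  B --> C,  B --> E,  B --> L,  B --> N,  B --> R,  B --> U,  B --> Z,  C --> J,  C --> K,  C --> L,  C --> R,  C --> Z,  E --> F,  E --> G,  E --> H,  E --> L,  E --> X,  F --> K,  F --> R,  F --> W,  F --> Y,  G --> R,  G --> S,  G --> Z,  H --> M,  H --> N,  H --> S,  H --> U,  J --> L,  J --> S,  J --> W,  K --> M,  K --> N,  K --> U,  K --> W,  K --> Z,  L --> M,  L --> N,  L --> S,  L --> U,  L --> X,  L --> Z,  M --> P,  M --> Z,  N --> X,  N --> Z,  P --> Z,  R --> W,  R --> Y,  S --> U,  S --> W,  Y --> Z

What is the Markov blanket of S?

A node's Markov blanket = Pa ∪ Ch ∪ (parents of Ch other than the node itself).
Parents of S: G, H, J, L.
S's children: U, W.
For each child, the remaining parents (spouses of S):
  U's other parents are B, H, K, L.
  W also has parents F, J, K, R.
Taking the union gives {B, F, G, H, J, K, L, R, U, W}.

{B, F, G, H, J, K, L, R, U, W}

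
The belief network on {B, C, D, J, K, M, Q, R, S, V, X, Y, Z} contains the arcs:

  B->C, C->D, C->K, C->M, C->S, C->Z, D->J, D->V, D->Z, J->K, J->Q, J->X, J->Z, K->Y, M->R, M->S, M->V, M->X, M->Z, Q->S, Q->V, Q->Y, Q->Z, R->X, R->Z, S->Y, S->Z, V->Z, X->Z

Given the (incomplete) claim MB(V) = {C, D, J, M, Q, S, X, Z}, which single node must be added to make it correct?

V has parents D, M, Q.
Children of V: Z.
Co-parents of V (other parents of its children):
  Z: C, D, J, M, Q, R, S, X
MB(V) = {C, D, J, M, Q, R, S, X, Z}.
Comparing with the claimed set, R is missing.

R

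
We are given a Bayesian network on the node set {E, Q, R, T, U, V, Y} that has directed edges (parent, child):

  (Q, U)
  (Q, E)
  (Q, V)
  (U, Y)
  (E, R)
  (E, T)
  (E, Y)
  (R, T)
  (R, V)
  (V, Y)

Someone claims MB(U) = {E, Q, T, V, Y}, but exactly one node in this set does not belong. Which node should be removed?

U has child Y.
Parents of U: Q.
For each child, the remaining parents (spouses of U):
  Y also has parents E, V.
MB(U) = {E, Q, V, Y}.
T is neither a parent, child, nor co-parent of U, so it does not belong.

T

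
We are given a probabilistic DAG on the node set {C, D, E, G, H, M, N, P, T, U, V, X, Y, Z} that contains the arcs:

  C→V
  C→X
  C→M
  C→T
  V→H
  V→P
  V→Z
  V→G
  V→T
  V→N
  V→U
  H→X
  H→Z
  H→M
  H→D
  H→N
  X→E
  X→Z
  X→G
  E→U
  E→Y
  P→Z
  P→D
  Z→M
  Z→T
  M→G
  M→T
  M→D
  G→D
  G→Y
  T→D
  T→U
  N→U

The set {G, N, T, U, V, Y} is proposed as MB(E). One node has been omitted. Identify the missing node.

The Markov blanket of a node is its parents, its children, and the other parents of its children.
Pa(E) = {X}.
E has children U, Y.
Co-parents of E (other parents of its children):
  parents(U) \ {E} = {N, T, V}.
  parents(Y) \ {E} = {G}.
MB(E) = {G, N, T, U, V, X, Y}.
Comparing with the claimed set, X is missing.

X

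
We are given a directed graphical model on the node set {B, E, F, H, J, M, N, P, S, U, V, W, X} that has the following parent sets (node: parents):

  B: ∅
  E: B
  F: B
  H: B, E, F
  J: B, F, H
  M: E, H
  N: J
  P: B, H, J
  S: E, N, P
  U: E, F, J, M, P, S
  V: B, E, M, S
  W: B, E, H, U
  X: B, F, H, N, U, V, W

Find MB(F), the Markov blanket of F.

F's parents: B.
F's children: H, J, U, X.
Parents of each child, excluding F:
  H: B, E
  J: B, H
  U: E, J, M, P, S
  X: B, H, N, U, V, W
So the Markov blanket of F is {B, E, H, J, M, N, P, S, U, V, W, X}.

{B, E, H, J, M, N, P, S, U, V, W, X}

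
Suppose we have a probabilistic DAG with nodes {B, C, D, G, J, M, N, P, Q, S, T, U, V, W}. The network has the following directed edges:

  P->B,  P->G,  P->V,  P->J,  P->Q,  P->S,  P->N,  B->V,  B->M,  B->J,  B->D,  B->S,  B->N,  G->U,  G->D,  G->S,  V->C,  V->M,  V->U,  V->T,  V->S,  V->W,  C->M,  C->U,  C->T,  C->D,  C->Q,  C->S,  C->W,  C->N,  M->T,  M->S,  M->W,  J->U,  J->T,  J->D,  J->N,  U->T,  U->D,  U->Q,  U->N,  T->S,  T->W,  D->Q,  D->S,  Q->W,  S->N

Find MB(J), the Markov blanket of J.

{B, C, D, G, M, N, P, S, T, U, V}

A node's Markov blanket = Pa ∪ Ch ∪ (parents of Ch other than the node itself).
Pa(J) = {B, P}.
J's children: D, N, T, U.
Other parents of J's children:
  U also has parents C, G, V.
  parents(T) \ {J} = {C, M, U, V}.
  parents(D) \ {J} = {B, C, G, U}.
  N's other parents are B, C, P, S, U.
So the Markov blanket of J is {B, C, D, G, M, N, P, S, T, U, V}.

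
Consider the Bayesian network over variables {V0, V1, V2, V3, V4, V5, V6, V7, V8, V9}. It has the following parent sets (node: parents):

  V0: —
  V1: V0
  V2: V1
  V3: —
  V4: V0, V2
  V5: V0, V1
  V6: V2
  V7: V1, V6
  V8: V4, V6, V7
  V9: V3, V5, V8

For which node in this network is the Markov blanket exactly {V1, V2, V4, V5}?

The target node must have every member of {V1, V2, V4, V5} as a parent, child, or co-parent, and no others.
Parents of V0: none; children: V1, V4, V5; co-parents: V1, V2.
These exactly cover the given set, so the node is V0.

V0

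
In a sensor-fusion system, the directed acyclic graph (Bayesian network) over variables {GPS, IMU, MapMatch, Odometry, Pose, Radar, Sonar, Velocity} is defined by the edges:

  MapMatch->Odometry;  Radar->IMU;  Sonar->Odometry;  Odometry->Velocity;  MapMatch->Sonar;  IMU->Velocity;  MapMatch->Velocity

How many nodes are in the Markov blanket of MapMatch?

4

Recall MB(v) = parents ∪ children ∪ spouses, where spouses are the other parents of v's children.
MapMatch has no parents.
MapMatch has children Odometry, Sonar, Velocity.
For each child, the remaining parents (spouses of MapMatch):
  Sonar has no other parent.
  Odometry also has parent Sonar.
  Velocity's other parents are IMU, Odometry.
MB(MapMatch) = {IMU, Odometry, Sonar, Velocity}, which has 4 nodes.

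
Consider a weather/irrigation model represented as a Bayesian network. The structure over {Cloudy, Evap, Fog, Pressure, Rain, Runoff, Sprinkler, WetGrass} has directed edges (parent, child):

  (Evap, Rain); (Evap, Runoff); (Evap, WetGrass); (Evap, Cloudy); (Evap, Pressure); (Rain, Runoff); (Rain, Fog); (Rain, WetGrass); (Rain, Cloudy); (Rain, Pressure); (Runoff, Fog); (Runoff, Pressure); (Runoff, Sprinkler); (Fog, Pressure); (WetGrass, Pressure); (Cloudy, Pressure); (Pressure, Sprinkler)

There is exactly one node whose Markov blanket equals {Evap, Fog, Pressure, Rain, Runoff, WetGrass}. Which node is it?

The target node must have every member of {Evap, Fog, Pressure, Rain, Runoff, WetGrass} as a parent, child, or co-parent, and no others.
Parents of Cloudy: Evap, Rain; children: Pressure; co-parents: Evap, Fog, Rain, Runoff, WetGrass.
These exactly cover the given set, so the node is Cloudy.

Cloudy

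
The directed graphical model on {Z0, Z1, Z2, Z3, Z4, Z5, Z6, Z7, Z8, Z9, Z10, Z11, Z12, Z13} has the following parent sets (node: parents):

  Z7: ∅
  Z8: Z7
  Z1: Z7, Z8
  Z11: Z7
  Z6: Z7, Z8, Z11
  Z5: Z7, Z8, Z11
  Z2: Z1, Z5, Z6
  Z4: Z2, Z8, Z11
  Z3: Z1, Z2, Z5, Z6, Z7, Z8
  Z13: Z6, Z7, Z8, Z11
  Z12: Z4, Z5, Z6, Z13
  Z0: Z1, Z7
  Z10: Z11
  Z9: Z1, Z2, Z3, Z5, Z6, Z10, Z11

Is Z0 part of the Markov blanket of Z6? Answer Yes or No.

Ch(Z6) = {Z2, Z3, Z9, Z12, Z13}.
Parents of Z6: Z7, Z8, Z11.
For each child, the remaining parents (spouses of Z6):
  Z2 also has parents Z1, Z5.
  parents(Z3) \ {Z6} = {Z1, Z2, Z5, Z7, Z8}.
  Z13 also has parents Z7, Z8, Z11.
  parents(Z12) \ {Z6} = {Z4, Z5, Z13}.
  Z9 also has parents Z1, Z2, Z3, Z5, Z10, Z11.
MB(Z6) = {Z1, Z2, Z3, Z4, Z5, Z7, Z8, Z9, Z10, Z11, Z12, Z13}; Z0 is not in this set.

No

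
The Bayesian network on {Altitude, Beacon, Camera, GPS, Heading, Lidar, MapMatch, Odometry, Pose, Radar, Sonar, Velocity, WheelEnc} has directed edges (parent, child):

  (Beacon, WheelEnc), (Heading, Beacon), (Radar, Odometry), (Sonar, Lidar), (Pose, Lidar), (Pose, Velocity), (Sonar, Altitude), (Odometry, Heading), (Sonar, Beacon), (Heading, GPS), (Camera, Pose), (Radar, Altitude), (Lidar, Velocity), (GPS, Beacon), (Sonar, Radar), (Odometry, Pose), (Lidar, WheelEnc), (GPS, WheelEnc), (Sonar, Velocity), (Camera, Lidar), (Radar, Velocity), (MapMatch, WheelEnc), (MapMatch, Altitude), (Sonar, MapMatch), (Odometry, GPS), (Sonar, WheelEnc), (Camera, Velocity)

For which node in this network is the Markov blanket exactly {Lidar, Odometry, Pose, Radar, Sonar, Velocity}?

Camera

The target node must have every member of {Lidar, Odometry, Pose, Radar, Sonar, Velocity} as a parent, child, or co-parent, and no others.
Parents of Camera: none; children: Lidar, Pose, Velocity; co-parents: Lidar, Odometry, Pose, Radar, Sonar.
These exactly cover the given set, so the node is Camera.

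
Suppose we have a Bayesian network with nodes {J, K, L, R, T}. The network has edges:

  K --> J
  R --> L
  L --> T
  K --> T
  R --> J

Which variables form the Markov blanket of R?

By definition, MB(R) is built from R's parents, R's children, and the co-parents of R.
Pa(R) = {}.
R has children J, L.
Parents of each child, excluding R:
  J also has parent K.
  L: no additional parents.
So the Markov blanket of R is {J, K, L}.

{J, K, L}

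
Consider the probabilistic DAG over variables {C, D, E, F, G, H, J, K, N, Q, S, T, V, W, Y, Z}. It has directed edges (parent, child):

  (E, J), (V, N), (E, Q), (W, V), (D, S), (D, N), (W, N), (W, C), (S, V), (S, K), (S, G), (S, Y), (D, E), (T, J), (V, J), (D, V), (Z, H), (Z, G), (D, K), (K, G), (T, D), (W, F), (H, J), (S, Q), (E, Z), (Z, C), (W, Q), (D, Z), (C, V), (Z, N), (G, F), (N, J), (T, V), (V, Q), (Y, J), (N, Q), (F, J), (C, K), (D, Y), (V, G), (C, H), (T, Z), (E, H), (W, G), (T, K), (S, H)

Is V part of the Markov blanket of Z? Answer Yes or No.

V is a co-parent of Z: both are parents of G, N.
So V ∈ MB(Z).

Yes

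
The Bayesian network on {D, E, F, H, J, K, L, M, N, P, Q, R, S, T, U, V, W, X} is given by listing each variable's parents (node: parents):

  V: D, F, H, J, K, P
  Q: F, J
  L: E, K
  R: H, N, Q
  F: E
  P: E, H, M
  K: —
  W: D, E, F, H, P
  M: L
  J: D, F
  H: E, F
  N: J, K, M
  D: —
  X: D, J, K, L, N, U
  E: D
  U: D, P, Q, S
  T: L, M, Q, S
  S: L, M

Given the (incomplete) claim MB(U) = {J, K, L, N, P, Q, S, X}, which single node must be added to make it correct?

Children of U: X.
Parents of U: D, P, Q, S.
Parents of each child, excluding U:
  X: D, J, K, L, N
MB(U) = {D, J, K, L, N, P, Q, S, X}.
Comparing with the claimed set, D is missing.

D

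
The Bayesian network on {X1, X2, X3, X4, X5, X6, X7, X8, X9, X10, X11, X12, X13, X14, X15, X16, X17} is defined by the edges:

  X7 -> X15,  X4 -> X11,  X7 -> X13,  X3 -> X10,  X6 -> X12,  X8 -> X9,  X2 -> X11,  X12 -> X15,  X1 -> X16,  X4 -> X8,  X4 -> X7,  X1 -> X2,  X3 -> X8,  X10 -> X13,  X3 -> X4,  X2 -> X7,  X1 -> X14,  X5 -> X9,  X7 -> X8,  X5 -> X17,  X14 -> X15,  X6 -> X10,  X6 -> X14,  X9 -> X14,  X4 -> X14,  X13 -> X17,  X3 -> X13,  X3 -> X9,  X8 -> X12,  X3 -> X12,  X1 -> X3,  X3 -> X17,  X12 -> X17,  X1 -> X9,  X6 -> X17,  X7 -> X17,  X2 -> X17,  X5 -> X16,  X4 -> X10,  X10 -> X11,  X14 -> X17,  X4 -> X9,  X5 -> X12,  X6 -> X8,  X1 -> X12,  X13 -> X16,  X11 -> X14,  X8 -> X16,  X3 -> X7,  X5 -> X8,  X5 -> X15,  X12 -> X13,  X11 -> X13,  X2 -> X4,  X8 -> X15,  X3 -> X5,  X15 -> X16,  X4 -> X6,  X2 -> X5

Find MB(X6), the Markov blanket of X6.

{X1, X2, X3, X4, X5, X7, X8, X9, X10, X11, X12, X13, X14, X17}

A node's Markov blanket = Pa ∪ Ch ∪ (parents of Ch other than the node itself).
Parents of X6: X4.
Ch(X6) = {X8, X10, X12, X14, X17}.
Other parents of X6's children:
  X8 also has parents X3, X4, X5, X7.
  X10 also has parents X3, X4.
  X12's other parents are X1, X3, X5, X8.
  X14 also has parents X1, X4, X9, X11.
  parents(X17) \ {X6} = {X2, X3, X5, X7, X12, X13, X14}.
Taking the union gives {X1, X2, X3, X4, X5, X7, X8, X9, X10, X11, X12, X13, X14, X17}.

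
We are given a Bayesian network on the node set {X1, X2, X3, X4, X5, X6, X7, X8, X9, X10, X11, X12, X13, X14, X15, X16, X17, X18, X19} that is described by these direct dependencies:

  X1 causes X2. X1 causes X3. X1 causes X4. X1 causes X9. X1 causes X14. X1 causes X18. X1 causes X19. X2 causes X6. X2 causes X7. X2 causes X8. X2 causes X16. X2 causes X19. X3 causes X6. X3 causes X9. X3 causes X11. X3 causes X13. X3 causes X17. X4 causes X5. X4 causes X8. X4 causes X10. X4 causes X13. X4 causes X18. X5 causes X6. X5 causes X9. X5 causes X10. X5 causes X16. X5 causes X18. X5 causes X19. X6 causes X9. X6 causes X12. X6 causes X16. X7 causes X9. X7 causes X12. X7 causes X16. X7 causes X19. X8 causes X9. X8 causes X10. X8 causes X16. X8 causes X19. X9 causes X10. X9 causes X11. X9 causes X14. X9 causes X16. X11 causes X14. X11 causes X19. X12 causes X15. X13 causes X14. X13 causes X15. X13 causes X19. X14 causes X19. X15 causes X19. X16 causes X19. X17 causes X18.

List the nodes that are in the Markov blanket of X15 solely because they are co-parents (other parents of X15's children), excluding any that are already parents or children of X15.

Children of X15: X19.
  X19: X1, X2, X5, X7, X8, X11, X13, X14, X16
Excluding nodes already adjacent to X15 (X12, X13, X19), the co-parent-only contribution is {X1, X2, X5, X7, X8, X11, X14, X16}.

{X1, X2, X5, X7, X8, X11, X14, X16}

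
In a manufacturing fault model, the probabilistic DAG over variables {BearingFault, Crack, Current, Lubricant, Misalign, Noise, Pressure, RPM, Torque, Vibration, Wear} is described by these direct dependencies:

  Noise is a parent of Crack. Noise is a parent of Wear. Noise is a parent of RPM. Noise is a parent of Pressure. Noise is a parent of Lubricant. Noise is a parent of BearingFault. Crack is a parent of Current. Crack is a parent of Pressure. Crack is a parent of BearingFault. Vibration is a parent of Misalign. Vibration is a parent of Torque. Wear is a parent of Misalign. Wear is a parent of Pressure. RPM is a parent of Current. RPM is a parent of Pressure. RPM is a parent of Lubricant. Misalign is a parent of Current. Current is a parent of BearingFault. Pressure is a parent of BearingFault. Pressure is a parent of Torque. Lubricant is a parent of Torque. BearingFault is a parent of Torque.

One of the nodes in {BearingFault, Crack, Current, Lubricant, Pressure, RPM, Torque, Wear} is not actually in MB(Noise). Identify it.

The Markov blanket of a node is its parents, its children, and the other parents of its children.
Noise's parents: none.
Noise's children: BearingFault, Crack, Lubricant, Pressure, RPM, Wear.
Co-parents of Noise (other parents of its children):
  Crack has no other parent.
  Wear: no additional parents.
  RPM: no additional parents.
  Pressure's other parents are Crack, RPM, Wear.
  parents(Lubricant) \ {Noise} = {RPM}.
  BearingFault also has parents Crack, Current, Pressure.
MB(Noise) = {BearingFault, Crack, Current, Lubricant, Pressure, RPM, Wear}.
Torque is neither a parent, child, nor co-parent of Noise, so it does not belong.

Torque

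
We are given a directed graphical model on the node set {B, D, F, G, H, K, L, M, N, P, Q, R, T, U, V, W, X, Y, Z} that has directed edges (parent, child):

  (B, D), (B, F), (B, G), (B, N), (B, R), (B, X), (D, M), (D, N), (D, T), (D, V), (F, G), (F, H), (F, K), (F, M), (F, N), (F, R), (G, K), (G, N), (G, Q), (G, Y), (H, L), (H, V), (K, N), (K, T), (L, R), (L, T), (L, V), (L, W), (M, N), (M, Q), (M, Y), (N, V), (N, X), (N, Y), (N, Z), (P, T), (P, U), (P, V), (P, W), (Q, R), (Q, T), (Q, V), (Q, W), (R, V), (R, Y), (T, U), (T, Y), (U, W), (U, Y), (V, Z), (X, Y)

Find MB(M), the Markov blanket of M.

Pa(M) = {D, F}.
M's children: N, Q, Y.
Co-parents of M (other parents of its children):
  N's other parents are B, D, F, G, K.
  Q's other parent is G.
  Y also has parents G, N, R, T, U, X.
Union: {D, F} ∪ {N, Q, Y} ∪ {B, D, F, G, K, N, R, T, U, X} = {B, D, F, G, K, N, Q, R, T, U, X, Y}.

{B, D, F, G, K, N, Q, R, T, U, X, Y}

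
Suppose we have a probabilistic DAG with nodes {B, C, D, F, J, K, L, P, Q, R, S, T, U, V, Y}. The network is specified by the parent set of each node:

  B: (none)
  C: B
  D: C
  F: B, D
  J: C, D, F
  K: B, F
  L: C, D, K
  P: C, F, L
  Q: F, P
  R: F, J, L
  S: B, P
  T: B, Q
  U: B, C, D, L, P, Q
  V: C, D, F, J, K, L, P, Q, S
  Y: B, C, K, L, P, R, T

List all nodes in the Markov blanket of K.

K's parents: B, F.
Ch(K) = {L, V, Y}.
Co-parents of K (other parents of its children):
  L's other parents are C, D.
  V also has parents C, D, F, J, L, P, Q, S.
  Y's other parents are B, C, L, P, R, T.
MB(K) = {B, C, D, F, J, L, P, Q, R, S, T, V, Y}.

{B, C, D, F, J, L, P, Q, R, S, T, V, Y}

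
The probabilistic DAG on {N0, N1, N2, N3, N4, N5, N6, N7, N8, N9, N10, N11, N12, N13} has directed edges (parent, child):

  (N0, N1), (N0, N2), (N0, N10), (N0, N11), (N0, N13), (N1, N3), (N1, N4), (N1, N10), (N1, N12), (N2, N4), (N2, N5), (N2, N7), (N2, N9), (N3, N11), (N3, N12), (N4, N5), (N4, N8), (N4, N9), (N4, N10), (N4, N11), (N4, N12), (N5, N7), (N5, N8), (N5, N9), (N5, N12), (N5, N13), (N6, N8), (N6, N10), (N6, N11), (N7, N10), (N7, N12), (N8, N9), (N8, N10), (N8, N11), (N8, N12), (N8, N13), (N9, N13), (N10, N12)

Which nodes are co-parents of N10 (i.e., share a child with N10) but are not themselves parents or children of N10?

Children of N10: N12.
  parents(N12) \ {N10} = {N1, N3, N4, N5, N7, N8}.
Excluding nodes already adjacent to N10 (N0, N1, N4, N6, N7, N8, N12), the co-parent-only contribution is {N3, N5}.

{N3, N5}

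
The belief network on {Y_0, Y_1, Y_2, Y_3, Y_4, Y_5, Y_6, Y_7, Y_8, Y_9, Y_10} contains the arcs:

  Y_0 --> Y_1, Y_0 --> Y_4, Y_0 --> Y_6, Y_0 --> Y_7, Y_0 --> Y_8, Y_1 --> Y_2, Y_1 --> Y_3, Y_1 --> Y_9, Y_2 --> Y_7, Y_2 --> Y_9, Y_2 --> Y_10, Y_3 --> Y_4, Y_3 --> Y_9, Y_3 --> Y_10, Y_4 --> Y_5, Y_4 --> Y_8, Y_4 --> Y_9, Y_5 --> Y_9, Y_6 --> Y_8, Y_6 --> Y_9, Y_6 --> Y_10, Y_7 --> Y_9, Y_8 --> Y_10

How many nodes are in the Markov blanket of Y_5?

Y_5's parents: Y_4.
Y_5's children: Y_9.
Co-parents of Y_5 (other parents of its children):
  Y_9's other parents are Y_1, Y_2, Y_3, Y_4, Y_6, Y_7.
MB(Y_5) = {Y_1, Y_2, Y_3, Y_4, Y_6, Y_7, Y_9}, which has 7 nodes.

7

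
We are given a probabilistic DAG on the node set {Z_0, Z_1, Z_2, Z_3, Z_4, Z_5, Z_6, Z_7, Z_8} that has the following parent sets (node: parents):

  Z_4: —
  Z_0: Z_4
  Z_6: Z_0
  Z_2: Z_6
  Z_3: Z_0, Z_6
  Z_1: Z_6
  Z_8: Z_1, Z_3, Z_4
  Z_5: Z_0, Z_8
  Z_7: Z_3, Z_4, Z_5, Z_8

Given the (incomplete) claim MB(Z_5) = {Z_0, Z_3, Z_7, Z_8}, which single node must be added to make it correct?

Z_5 has parents Z_0, Z_8.
Z_5's children: Z_7.
Other parents of Z_5's children:
  Z_7 also has parents Z_3, Z_4, Z_8.
MB(Z_5) = {Z_0, Z_3, Z_4, Z_7, Z_8}.
Comparing with the claimed set, Z_4 is missing.

Z_4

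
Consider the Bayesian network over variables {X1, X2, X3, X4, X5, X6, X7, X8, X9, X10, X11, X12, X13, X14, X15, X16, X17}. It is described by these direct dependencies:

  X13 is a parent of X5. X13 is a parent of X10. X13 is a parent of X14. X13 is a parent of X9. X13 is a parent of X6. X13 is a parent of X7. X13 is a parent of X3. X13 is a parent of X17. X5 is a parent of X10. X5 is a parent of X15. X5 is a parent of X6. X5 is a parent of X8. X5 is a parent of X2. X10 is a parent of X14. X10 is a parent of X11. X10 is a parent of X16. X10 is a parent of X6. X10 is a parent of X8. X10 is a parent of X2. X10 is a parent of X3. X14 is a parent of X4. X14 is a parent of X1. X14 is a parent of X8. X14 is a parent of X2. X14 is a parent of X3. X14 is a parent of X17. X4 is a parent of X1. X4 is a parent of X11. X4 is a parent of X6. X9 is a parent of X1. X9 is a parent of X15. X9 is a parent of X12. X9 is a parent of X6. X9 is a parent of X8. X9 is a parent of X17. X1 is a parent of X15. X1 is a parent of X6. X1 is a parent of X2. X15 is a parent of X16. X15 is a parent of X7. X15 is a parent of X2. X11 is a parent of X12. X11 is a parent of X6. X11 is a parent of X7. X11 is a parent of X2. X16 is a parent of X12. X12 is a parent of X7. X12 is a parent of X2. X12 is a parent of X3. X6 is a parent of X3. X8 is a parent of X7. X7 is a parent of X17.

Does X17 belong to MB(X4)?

No

Ch(X4) = {X1, X6, X11}.
Pa(X4) = {X14}.
Parents of each child, excluding X4:
  parents(X1) \ {X4} = {X9, X14}.
  X11's other parent is X10.
  parents(X6) \ {X4} = {X1, X5, X9, X10, X11, X13}.
MB(X4) = {X1, X5, X6, X9, X10, X11, X13, X14}; X17 is not in this set.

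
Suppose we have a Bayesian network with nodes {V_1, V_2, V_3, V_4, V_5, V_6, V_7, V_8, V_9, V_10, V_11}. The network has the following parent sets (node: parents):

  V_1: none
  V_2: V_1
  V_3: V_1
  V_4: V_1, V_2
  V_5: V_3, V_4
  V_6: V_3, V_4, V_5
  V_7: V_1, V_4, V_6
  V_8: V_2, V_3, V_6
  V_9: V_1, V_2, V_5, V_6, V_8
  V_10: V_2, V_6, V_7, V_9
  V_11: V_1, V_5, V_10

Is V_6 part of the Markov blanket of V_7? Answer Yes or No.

V_6 is a parent of V_7.
So V_6 ∈ MB(V_7).

Yes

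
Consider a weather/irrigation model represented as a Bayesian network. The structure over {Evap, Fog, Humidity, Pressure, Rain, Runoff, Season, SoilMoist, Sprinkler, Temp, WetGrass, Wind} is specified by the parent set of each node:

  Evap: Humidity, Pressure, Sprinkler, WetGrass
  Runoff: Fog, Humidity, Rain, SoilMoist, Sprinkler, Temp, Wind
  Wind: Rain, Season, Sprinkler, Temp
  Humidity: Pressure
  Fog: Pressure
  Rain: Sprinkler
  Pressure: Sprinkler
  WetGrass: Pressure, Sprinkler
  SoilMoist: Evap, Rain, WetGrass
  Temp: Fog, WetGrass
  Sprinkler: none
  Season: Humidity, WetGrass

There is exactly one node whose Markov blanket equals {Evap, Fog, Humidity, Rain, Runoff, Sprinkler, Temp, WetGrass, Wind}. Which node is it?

The target node must have every member of {Evap, Fog, Humidity, Rain, Runoff, Sprinkler, Temp, WetGrass, Wind} as a parent, child, or co-parent, and no others.
Parents of SoilMoist: Evap, Rain, WetGrass; children: Runoff; co-parents: Fog, Humidity, Rain, Sprinkler, Temp, Wind.
These exactly cover the given set, so the node is SoilMoist.

SoilMoist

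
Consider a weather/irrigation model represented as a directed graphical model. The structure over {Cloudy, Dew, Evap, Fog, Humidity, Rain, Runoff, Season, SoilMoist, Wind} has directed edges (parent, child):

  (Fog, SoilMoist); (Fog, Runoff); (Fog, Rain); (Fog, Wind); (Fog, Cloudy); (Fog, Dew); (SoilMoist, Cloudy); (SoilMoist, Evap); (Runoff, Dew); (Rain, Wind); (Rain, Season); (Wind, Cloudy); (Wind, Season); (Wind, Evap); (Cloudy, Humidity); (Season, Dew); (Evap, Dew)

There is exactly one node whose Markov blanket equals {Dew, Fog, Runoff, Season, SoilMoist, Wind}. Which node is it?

The target node must have every member of {Dew, Fog, Runoff, Season, SoilMoist, Wind} as a parent, child, or co-parent, and no others.
Parents of Evap: SoilMoist, Wind; children: Dew; co-parents: Fog, Runoff, Season.
These exactly cover the given set, so the node is Evap.

Evap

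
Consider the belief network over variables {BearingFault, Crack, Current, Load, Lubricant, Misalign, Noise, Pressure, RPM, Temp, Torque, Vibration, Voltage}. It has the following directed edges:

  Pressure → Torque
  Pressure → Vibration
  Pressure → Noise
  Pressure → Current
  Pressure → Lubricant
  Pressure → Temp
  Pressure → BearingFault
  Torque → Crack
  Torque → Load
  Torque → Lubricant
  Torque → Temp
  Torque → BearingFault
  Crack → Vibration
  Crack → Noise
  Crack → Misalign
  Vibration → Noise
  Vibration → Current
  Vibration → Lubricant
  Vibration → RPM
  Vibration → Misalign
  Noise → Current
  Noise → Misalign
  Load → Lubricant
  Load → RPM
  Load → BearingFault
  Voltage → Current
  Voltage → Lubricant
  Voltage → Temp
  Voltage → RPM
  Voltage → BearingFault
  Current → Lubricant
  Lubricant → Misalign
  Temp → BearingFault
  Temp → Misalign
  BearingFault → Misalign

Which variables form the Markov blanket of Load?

{BearingFault, Current, Lubricant, Pressure, RPM, Temp, Torque, Vibration, Voltage}

A node's Markov blanket = Pa ∪ Ch ∪ (parents of Ch other than the node itself).
Load has parent Torque.
Load's children: BearingFault, Lubricant, RPM.
For each child, the remaining parents (spouses of Load):
  parents(Lubricant) \ {Load} = {Current, Pressure, Torque, Vibration, Voltage}.
  parents(RPM) \ {Load} = {Vibration, Voltage}.
  parents(BearingFault) \ {Load} = {Pressure, Temp, Torque, Voltage}.
So the Markov blanket of Load is {BearingFault, Current, Lubricant, Pressure, RPM, Temp, Torque, Vibration, Voltage}.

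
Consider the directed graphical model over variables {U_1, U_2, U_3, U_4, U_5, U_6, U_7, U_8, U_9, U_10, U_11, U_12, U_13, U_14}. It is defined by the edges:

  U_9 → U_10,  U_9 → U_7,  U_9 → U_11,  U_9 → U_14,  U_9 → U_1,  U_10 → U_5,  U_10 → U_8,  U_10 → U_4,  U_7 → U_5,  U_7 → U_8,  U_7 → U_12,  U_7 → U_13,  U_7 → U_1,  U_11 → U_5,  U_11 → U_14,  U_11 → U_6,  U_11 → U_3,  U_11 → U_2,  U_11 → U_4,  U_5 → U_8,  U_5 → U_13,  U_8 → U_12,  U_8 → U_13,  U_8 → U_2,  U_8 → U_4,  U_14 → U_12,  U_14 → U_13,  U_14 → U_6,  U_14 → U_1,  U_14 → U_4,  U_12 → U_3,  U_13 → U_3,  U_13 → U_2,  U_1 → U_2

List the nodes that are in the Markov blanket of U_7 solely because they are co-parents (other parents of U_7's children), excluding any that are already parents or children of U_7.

Children of U_7: U_1, U_5, U_8, U_12, U_13.
  U_5 also has parents U_10, U_11.
  U_8's other parents are U_5, U_10.
  parents(U_12) \ {U_7} = {U_8, U_14}.
  U_13's other parents are U_5, U_8, U_14.
  parents(U_1) \ {U_7} = {U_9, U_14}.
Excluding nodes already adjacent to U_7 (U_1, U_5, U_8, U_9, U_12, U_13), the co-parent-only contribution is {U_10, U_11, U_14}.

{U_10, U_11, U_14}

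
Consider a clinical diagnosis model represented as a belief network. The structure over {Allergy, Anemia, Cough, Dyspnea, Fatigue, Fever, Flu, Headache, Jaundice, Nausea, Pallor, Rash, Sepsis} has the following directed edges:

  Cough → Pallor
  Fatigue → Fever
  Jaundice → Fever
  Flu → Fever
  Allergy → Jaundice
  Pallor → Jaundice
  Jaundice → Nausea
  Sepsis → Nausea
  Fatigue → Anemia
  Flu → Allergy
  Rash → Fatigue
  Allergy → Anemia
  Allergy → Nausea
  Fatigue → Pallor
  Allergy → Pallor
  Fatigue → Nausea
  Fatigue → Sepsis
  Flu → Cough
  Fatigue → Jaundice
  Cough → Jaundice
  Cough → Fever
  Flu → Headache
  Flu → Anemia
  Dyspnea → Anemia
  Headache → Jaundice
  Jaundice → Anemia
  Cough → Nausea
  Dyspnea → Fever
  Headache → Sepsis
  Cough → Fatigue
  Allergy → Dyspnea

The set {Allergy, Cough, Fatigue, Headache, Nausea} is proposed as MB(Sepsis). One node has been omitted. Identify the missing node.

Jaundice

Children of Sepsis: Nausea.
Parents of Sepsis: Fatigue, Headache.
Co-parents of Sepsis (other parents of its children):
  Nausea also has parents Allergy, Cough, Fatigue, Jaundice.
MB(Sepsis) = {Allergy, Cough, Fatigue, Headache, Jaundice, Nausea}.
Comparing with the claimed set, Jaundice is missing.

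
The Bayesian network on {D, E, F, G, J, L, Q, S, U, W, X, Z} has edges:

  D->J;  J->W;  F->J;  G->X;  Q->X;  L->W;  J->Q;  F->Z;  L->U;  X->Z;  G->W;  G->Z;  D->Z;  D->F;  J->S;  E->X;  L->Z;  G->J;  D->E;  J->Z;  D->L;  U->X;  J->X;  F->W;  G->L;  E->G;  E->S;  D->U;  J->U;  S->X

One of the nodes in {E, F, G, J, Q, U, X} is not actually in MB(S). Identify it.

S has child X.
Parents of S: E, J.
Other parents of S's children:
  parents(X) \ {S} = {E, G, J, Q, U}.
MB(S) = {E, G, J, Q, U, X}.
F is neither a parent, child, nor co-parent of S, so it does not belong.

F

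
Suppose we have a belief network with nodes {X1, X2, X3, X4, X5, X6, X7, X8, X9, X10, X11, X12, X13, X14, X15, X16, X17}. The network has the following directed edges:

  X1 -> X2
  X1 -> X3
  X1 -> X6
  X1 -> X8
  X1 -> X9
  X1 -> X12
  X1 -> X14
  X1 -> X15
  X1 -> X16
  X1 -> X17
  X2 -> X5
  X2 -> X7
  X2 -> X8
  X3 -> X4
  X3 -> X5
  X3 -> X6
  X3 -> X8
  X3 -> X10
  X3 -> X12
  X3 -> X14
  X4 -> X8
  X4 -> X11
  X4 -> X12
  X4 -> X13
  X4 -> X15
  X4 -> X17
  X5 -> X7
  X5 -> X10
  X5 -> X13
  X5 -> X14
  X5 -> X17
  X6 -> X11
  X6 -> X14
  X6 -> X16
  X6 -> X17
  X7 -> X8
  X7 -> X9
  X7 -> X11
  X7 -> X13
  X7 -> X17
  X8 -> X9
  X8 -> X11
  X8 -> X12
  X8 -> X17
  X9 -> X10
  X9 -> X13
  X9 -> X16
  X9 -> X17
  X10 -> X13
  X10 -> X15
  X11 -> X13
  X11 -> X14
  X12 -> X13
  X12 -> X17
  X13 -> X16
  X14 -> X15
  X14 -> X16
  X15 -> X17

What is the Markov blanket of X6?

The Markov blanket of a node is its parents, its children, and the other parents of its children.
X6's parents: X1, X3.
Children of X6: X11, X14, X16, X17.
For each child, the remaining parents (spouses of X6):
  X11 also has parents X4, X7, X8.
  X14's other parents are X1, X3, X5, X11.
  X16 also has parents X1, X9, X13, X14.
  X17 also has parents X1, X4, X5, X7, X8, X9, X12, X15.
Union: {X1, X3} ∪ {X11, X14, X16, X17} ∪ {X1, X3, X4, X5, X7, X8, X9, X11, X12, X13, X14, X15} = {X1, X3, X4, X5, X7, X8, X9, X11, X12, X13, X14, X15, X16, X17}.

{X1, X3, X4, X5, X7, X8, X9, X11, X12, X13, X14, X15, X16, X17}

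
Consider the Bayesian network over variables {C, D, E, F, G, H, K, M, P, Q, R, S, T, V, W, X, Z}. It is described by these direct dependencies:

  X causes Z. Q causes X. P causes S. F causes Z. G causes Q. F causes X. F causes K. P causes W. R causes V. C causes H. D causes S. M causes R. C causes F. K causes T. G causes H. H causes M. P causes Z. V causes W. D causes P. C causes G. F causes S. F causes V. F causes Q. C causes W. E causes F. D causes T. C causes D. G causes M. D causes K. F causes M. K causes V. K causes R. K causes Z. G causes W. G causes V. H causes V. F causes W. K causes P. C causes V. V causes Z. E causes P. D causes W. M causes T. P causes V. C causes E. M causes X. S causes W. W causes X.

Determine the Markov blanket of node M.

{D, F, G, H, K, Q, R, T, W, X}

Recall MB(v) = parents ∪ children ∪ spouses, where spouses are the other parents of v's children.
M's parents: F, G, H.
M's children: R, T, X.
Other parents of M's children:
  R's other parent is K.
  parents(T) \ {M} = {D, K}.
  X also has parents F, Q, W.
Union: {F, G, H} ∪ {R, T, X} ∪ {D, F, K, Q, W} = {D, F, G, H, K, Q, R, T, W, X}.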